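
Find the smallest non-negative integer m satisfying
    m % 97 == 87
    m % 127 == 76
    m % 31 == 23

323291

From m ≡ 87 (mod 97) write m = 87 + 97t. Substituting into m ≡ 76 (mod 127) gives 97t ≡ 116 (mod 127), and since 97⁻¹ ≡ 55 (mod 127), t ≡ 30. Hence m ≡ 87 + 97·30 = 2997 (mod 12319).
From m ≡ 2997 (mod 12319) write m = 2997 + 12319t. Substituting into m ≡ 23 (mod 31) gives 12319t ≡ 2 (mod 31), and since 12⁻¹ ≡ 13 (mod 31), t ≡ 26. Hence m ≡ 2997 + 12319·26 = 323291 (mod 381889).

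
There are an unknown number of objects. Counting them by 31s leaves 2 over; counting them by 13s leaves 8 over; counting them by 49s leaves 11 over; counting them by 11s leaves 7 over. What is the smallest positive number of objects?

47835

The moduli are pairwise coprime; M = 31·13·49·11 = 217217.
M/31 = 7007; 7007 ≡ 1 (mod 31), inverse 1.
M/13 = 16709; 16709 ≡ 4 (mod 13); 4·10 ≡ 1, so inverse 10.
M/49 = 4433; 4433 ≡ 23 (mod 49); 23·32 ≡ 1, so inverse 32.
M/11 = 19747; 19747 ≡ 2 (mod 11); 2·6 ≡ 1, so inverse 6.
N ≡ 2·7007·1 + 8·16709·10 + 11·4433·32 + 7·19747·6 = 3740524.
3740524 mod 217217 = 47835.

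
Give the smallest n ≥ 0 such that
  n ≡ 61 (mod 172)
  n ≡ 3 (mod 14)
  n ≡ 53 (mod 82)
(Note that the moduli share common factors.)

gcd(172, 14) = 2 and 2 | (3 − 61), so the pair is consistent; merging gives n ≡ 577 (mod 1204), where 1204 = lcm(172, 14).
gcd(1204, 82) = 2 and 2 | (53 − 577), so the pair is consistent; merging gives n ≡ 21045 (mod 49364), where 49364 = lcm(1204, 82).
The solution is unique modulo lcm(172, 14, 82) = 49364.

21045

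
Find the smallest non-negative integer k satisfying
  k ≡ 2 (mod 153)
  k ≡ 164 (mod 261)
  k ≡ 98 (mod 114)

gcd(153, 261) = 9 and 9 | (164 − 2), so the pair is consistent; merging gives k ≡ 1991 (mod 4437), where 4437 = lcm(153, 261).
gcd(4437, 114) = 3 and 3 | (98 − 1991), so the pair is consistent; merging gives k ≡ 148412 (mod 168606), where 168606 = lcm(4437, 114).
The solution is unique modulo lcm(153, 261, 114) = 168606.

148412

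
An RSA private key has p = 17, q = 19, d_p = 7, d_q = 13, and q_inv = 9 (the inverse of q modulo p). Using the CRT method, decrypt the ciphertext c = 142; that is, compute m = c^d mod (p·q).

m₁ = c^(d_p) mod p: c ≡ 6 (mod 17), and 6^7 mod 17 = 14.
m₂ = c^(d_q) mod q: c ≡ 9 (mod 19), and 9^13 mod 19 = 6.
h = q_inv·(m₁ − m₂) mod p = 9·(14 − 6) mod 17 = 4.
m = m₂ + h·q = 6 + 4·19 = 82.

82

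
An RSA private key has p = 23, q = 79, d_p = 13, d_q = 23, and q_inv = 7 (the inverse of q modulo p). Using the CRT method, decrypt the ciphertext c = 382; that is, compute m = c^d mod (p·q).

m₁ = c^(d_p) mod p: c ≡ 14 (mod 23), and 14^13 mod 23 = 11.
m₂ = c^(d_q) mod q: c ≡ 66 (mod 79), and 66^23 mod 79 = 70.
h = q_inv·(m₁ − m₂) mod p = 7·(11 − 70) mod 23 = 1.
m = m₂ + h·q = 70 + 1·79 = 149.

149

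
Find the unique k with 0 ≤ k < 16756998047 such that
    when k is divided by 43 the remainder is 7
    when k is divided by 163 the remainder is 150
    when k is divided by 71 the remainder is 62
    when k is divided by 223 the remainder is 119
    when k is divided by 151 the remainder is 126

The moduli are pairwise coprime; N = 43·163·71·223·151 = 16756998047.
N/43 = 389697629; 389697629 ≡ 24 (mod 43); 24·9 ≡ 1, so inverse 9.
N/163 = 102803669; 102803669 ≡ 58 (mod 163); 58·104 ≡ 1, so inverse 104.
N/71 = 236014057; 236014057 ≡ 46 (mod 71); 46·17 ≡ 1, so inverse 17.
N/223 = 75143489; 75143489 ≡ 71 (mod 223); 71·22 ≡ 1, so inverse 22.
N/151 = 110973497; 110973497 ≡ 124 (mod 151); 124·123 ≡ 1, so inverse 123.
k ≡ 7·389697629·9 + 150·102803669·104 + 62·236014057·17 + 119·75143489·22 + 126·110973497·123 = 3793639913813.
3793639913813 mod 16756998047 = 6558355191.

6558355191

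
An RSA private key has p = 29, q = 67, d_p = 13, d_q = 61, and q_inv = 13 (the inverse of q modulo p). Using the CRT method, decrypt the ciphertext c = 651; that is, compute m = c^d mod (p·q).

995

m₁ = c^(d_p) mod p: c ≡ 13 (mod 29), and 13^13 mod 29 = 9.
m₂ = c^(d_q) mod q: c ≡ 48 (mod 67), and 48^61 mod 67 = 57.
h = q_inv·(m₁ − m₂) mod p = 13·(9 − 57) mod 29 = 14.
m = m₂ + h·q = 57 + 14·67 = 995.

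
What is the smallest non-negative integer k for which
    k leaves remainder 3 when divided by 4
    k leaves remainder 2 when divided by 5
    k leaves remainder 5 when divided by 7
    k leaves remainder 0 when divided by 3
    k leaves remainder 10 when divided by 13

1167

The moduli are pairwise coprime; N = 4·5·7·3·13 = 5460.
N/4 = 1365; 1365 ≡ 1 (mod 4), inverse 1.
N/5 = 1092; 1092 ≡ 2 (mod 5); 2·3 ≡ 1, so inverse 3.
N/7 = 780; 780 ≡ 3 (mod 7); 3·5 ≡ 1, so inverse 5.
N/3 = 1820; 1820 ≡ 2 (mod 3); 2·2 ≡ 1, so inverse 2.
N/13 = 420; 420 ≡ 4 (mod 13); 4·10 ≡ 1, so inverse 10.
k ≡ 3·1365·1 + 2·1092·3 + 5·780·5 + 0·1820·2 + 10·420·10 = 72147.
72147 mod 5460 = 1167.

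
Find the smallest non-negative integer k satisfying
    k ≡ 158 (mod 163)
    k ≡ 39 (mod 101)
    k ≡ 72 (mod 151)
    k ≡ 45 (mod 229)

288467452

From k ≡ 158 (mod 163) write k = 158 + 163t. Substituting into k ≡ 39 (mod 101) gives 163t ≡ 83 (mod 101), and since 62⁻¹ ≡ 44 (mod 101), t ≡ 16. Hence k ≡ 158 + 163·16 = 2766 (mod 16463).
From k ≡ 2766 (mod 16463) write k = 2766 + 16463t. Substituting into k ≡ 72 (mod 151) gives 16463t ≡ 24 (mod 151), and since 4⁻¹ ≡ 38 (mod 151), t ≡ 6. Hence k ≡ 2766 + 16463·6 = 101544 (mod 2485913).
From k ≡ 101544 (mod 2485913) write k = 101544 + 2485913t. Substituting into k ≡ 45 (mod 229) gives 2485913t ≡ 177 (mod 229), and since 118⁻¹ ≡ 33 (mod 229), t ≡ 116. Hence k ≡ 101544 + 2485913·116 = 288467452 (mod 569274077).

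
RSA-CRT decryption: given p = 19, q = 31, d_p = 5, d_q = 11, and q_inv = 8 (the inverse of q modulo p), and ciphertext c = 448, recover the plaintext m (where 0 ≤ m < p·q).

102

m₁ = c^(d_p) mod p: c ≡ 11 (mod 19), and 11^5 mod 19 = 7.
m₂ = c^(d_q) mod q: c ≡ 14 (mod 31), and 14^11 mod 31 = 9.
h = q_inv·(m₁ − m₂) mod p = 8·(7 − 9) mod 19 = 3.
m = m₂ + h·q = 9 + 3·31 = 102.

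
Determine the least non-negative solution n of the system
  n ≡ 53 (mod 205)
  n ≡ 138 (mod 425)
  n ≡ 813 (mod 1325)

805088

gcd(205, 425) = 5 and 5 | (138 − 53), so the pair is consistent; merging gives n ≡ 3538 (mod 17425), where 17425 = lcm(205, 425).
gcd(17425, 1325) = 25 and 25 | (813 − 3538), so the pair is consistent; merging gives n ≡ 805088 (mod 923525), where 923525 = lcm(17425, 1325).
The solution is unique modulo lcm(205, 425, 1325) = 923525.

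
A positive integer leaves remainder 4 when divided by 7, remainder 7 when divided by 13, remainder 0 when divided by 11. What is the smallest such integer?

319

The moduli are pairwise coprime; N = 7·13·11 = 1001.
N/7 = 143; 143 ≡ 3 (mod 7); 3·5 ≡ 1, so inverse 5.
N/13 = 77; 77 ≡ 12 (mod 13); 12·12 ≡ 1, so inverse 12.
N/11 = 91; 91 ≡ 3 (mod 11); 3·4 ≡ 1, so inverse 4.
m ≡ 4·143·5 + 7·77·12 + 0·91·4 = 9328.
9328 mod 1001 = 319.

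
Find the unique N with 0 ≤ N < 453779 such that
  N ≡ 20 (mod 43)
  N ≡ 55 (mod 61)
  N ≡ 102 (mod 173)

The moduli are pairwise coprime; M = 43·61·173 = 453779.
M/43 = 10553; 10553 ≡ 18 (mod 43); 18·12 ≡ 1, so inverse 12.
M/61 = 7439; 7439 ≡ 58 (mod 61); 58·20 ≡ 1, so inverse 20.
M/173 = 2623; 2623 ≡ 28 (mod 173); 28·68 ≡ 1, so inverse 68.
N ≡ 20·10553·12 + 55·7439·20 + 102·2623·68 = 28908748.
28908748 mod 453779 = 320671.

320671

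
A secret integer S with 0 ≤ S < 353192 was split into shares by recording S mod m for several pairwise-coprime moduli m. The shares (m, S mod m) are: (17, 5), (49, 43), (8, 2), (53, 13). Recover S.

Combine the congruences pairwise.
From S ≡ 5 (mod 17) write S = 5 + 17t. Substituting into S ≡ 43 (mod 49) gives 17t ≡ 38 (mod 49), and since 17⁻¹ ≡ 26 (mod 49), t ≡ 8. Hence S ≡ 5 + 17·8 = 141 (mod 833).
From S ≡ 141 (mod 833) write S = 141 + 833t. Substituting into S ≡ 2 (mod 8) gives 833t ≡ 5 (mod 8), and since 1⁻¹ ≡ 1 (mod 8), t ≡ 5. Hence S ≡ 141 + 833·5 = 4306 (mod 6664).
From S ≡ 4306 (mod 6664) write S = 4306 + 6664t. Substituting into S ≡ 13 (mod 53) gives 6664t ≡ 0 (mod 53), and since 39⁻¹ ≡ 34 (mod 53), t ≡ 0. Hence S ≡ 4306 + 6664·0 = 4306 (mod 353192).

4306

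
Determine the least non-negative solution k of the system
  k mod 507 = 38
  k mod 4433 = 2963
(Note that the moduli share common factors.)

gcd(507, 4433) = 13 and 13 | (2963 − 38), so the pair is consistent; merging gives k ≡ 16262 (mod 172887), where 172887 = lcm(507, 4433).
The solution is unique modulo lcm(507, 4433) = 172887.

16262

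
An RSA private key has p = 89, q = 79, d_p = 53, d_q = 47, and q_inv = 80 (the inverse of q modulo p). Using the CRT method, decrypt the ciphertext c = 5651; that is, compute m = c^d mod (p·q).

3200

m₁ = c^(d_p) mod p: c ≡ 44 (mod 89), and 44^53 mod 89 = 85.
m₂ = c^(d_q) mod q: c ≡ 42 (mod 79), and 42^47 mod 79 = 40.
h = q_inv·(m₁ − m₂) mod p = 80·(85 − 40) mod 89 = 40.
m = m₂ + h·q = 40 + 40·79 = 3200.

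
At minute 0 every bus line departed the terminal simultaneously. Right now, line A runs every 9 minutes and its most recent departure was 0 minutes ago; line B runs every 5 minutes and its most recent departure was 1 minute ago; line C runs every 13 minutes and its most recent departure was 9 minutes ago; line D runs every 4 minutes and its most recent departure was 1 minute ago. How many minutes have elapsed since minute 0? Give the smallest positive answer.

1881

The moduli are pairwise coprime; N = 9·5·13·4 = 2340.
N/9 = 260; 260 ≡ 8 (mod 9); 8·8 ≡ 1, so inverse 8.
N/5 = 468; 468 ≡ 3 (mod 5); 3·2 ≡ 1, so inverse 2.
N/13 = 180; 180 ≡ 11 (mod 13); 11·6 ≡ 1, so inverse 6.
N/4 = 585; 585 ≡ 1 (mod 4), inverse 1.
t ≡ 0·260·8 + 1·468·2 + 9·180·6 + 1·585·1 = 11241.
11241 mod 2340 = 1881.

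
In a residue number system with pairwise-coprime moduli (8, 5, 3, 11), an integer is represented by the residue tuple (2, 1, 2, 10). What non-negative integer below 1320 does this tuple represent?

The moduli are pairwise coprime; N = 8·5·3·11 = 1320.
N/8 = 165; 165 ≡ 5 (mod 8); 5·5 ≡ 1, so inverse 5.
N/5 = 264; 264 ≡ 4 (mod 5); 4·4 ≡ 1, so inverse 4.
N/3 = 440; 440 ≡ 2 (mod 3); 2·2 ≡ 1, so inverse 2.
N/11 = 120; 120 ≡ 10 (mod 11); 10·10 ≡ 1, so inverse 10.
x ≡ 2·165·5 + 1·264·4 + 2·440·2 + 10·120·10 = 16466.
16466 mod 1320 = 626.

626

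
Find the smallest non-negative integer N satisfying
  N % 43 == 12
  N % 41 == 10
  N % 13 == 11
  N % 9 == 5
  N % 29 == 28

5870759

The moduli are pairwise coprime; M = 43·41·13·9·29 = 5981859.
M/43 = 139113; 139113 ≡ 8 (mod 43); 8·27 ≡ 1, so inverse 27.
M/41 = 145899; 145899 ≡ 21 (mod 41); 21·2 ≡ 1, so inverse 2.
M/13 = 460143; 460143 ≡ 8 (mod 13); 8·5 ≡ 1, so inverse 5.
M/9 = 664651; 664651 ≡ 1 (mod 9), inverse 1.
M/29 = 206271; 206271 ≡ 23 (mod 29); 23·24 ≡ 1, so inverse 24.
N ≡ 12·139113·27 + 10·145899·2 + 11·460143·5 + 5·664651·1 + 28·206271·24 = 215235824.
215235824 mod 5981859 = 5870759.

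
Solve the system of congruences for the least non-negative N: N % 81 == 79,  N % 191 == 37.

From N ≡ 79 (mod 81) write N = 79 + 81t. Substituting into N ≡ 37 (mod 191) gives 81t ≡ 149 (mod 191), and since 81⁻¹ ≡ 158 (mod 191), t ≡ 49. Hence N ≡ 79 + 81·49 = 4048 (mod 15471).

4048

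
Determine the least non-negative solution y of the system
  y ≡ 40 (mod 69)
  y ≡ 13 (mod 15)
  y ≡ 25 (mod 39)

gcd(69, 15) = 3 and 3 | (13 − 40), so the pair is consistent; merging gives y ≡ 178 (mod 345), where 345 = lcm(69, 15).
gcd(345, 39) = 3 and 3 | (25 − 178), so the pair is consistent; merging gives y ≡ 2248 (mod 4485), where 4485 = lcm(345, 39).
The solution is unique modulo lcm(69, 15, 39) = 4485.

2248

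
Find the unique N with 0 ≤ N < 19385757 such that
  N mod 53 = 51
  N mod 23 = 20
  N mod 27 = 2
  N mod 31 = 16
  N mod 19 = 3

15680684

The moduli are pairwise coprime; M = 53·23·27·31·19 = 19385757.
M/53 = 365769; 365769 ≡ 16 (mod 53); 16·10 ≡ 1, so inverse 10.
M/23 = 842859; 842859 ≡ 1 (mod 23), inverse 1.
M/27 = 717991; 717991 ≡ 7 (mod 27); 7·4 ≡ 1, so inverse 4.
M/31 = 625347; 625347 ≡ 15 (mod 31); 15·29 ≡ 1, so inverse 29.
M/19 = 1020303; 1020303 ≡ 3 (mod 19); 3·13 ≡ 1, so inverse 13.
N ≡ 51·365769·10 + 20·842859·1 + 2·717991·4 + 16·625347·29 + 3·1020303·13 = 539096123.
539096123 mod 19385757 = 15680684.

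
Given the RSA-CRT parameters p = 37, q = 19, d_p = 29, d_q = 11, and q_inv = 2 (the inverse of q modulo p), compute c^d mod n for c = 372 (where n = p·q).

653

m₁ = c^(d_p) mod p: c ≡ 2 (mod 37), and 2^29 mod 37 = 24.
m₂ = c^(d_q) mod q: c ≡ 11 (mod 19), and 11^11 mod 19 = 7.
h = q_inv·(m₁ − m₂) mod p = 2·(24 − 7) mod 37 = 34.
m = m₂ + h·q = 7 + 34·19 = 653.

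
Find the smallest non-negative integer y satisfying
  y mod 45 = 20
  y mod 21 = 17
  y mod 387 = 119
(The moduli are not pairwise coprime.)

Combine the congruences pairwise.
gcd(45, 21) = 3 and 3 | (17 − 20), so the pair is consistent; merging gives y ≡ 290 (mod 315), where 315 = lcm(45, 21).
gcd(315, 387) = 9 and 9 | (119 − 290), so the pair is consistent; merging gives y ≡ 12890 (mod 13545), where 13545 = lcm(315, 387).
The solution is unique modulo lcm(45, 21, 387) = 13545.

12890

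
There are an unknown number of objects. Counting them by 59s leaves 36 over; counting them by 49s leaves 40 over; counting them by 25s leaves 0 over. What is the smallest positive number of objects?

From N ≡ 36 (mod 59) write N = 36 + 59t. Substituting into N ≡ 40 (mod 49) gives 59t ≡ 4 (mod 49), and since 10⁻¹ ≡ 5 (mod 49), t ≡ 20. Hence N ≡ 36 + 59·20 = 1216 (mod 2891).
From N ≡ 1216 (mod 2891) write N = 1216 + 2891t. Substituting into N ≡ 0 (mod 25) gives 2891t ≡ 9 (mod 25), and since 16⁻¹ ≡ 11 (mod 25), t ≡ 24. Hence N ≡ 1216 + 2891·24 = 70600 (mod 72275).

70600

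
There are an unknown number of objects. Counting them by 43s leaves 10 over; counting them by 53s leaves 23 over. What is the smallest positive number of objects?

From N ≡ 10 (mod 43) write N = 10 + 43t. Substituting into N ≡ 23 (mod 53) gives 43t ≡ 13 (mod 53), and since 43⁻¹ ≡ 37 (mod 53), t ≡ 4. Hence N ≡ 10 + 43·4 = 182 (mod 2279).

182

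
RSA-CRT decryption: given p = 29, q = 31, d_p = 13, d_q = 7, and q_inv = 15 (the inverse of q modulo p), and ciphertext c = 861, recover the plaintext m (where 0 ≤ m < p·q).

654

m₁ = c^(d_p) mod p: c ≡ 20 (mod 29), and 20^13 mod 29 = 16.
m₂ = c^(d_q) mod q: c ≡ 24 (mod 31), and 24^7 mod 31 = 3.
h = q_inv·(m₁ − m₂) mod p = 15·(16 − 3) mod 29 = 21.
m = m₂ + h·q = 3 + 21·31 = 654.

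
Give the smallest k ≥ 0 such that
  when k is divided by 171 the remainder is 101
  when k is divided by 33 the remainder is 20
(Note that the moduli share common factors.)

614

gcd(171, 33) = 3 and 3 | (20 − 101), so the pair is consistent; merging gives k ≡ 614 (mod 1881), where 1881 = lcm(171, 33).
The solution is unique modulo lcm(171, 33) = 1881.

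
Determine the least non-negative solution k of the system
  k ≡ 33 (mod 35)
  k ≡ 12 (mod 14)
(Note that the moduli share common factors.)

Combine the congruences pairwise.
gcd(35, 14) = 7 and 7 | (12 − 33), so the pair is consistent; merging gives k ≡ 68 (mod 70), where 70 = lcm(35, 14).
The solution is unique modulo lcm(35, 14) = 70.

68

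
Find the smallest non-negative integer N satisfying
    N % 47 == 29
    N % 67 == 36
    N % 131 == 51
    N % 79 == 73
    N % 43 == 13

The moduli are pairwise coprime; M = 47·67·131·79·43 = 1401327043.
M/47 = 29815469; 29815469 ≡ 32 (mod 47); 32·25 ≡ 1, so inverse 25.
M/67 = 20915329; 20915329 ≡ 6 (mod 67); 6·56 ≡ 1, so inverse 56.
M/131 = 10697153; 10697153 ≡ 86 (mod 131); 86·32 ≡ 1, so inverse 32.
M/79 = 17738317; 17738317 ≡ 52 (mod 79); 52·38 ≡ 1, so inverse 38.
M/43 = 32589001; 32589001 ≡ 32 (mod 43); 32·39 ≡ 1, so inverse 39.
N ≡ 29·29815469·25 + 36·20915329·56 + 51·10697153·32 + 73·17738317·38 + 13·32589001·39 = 146967986850.
146967986850 mod 1401327043 = 1229974378.

1229974378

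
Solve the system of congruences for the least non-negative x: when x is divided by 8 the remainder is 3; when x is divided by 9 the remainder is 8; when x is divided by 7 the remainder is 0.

The moduli are pairwise coprime; N = 8·9·7 = 504.
N/8 = 63; 63 ≡ 7 (mod 8); 7·7 ≡ 1, so inverse 7.
N/9 = 56; 56 ≡ 2 (mod 9); 2·5 ≡ 1, so inverse 5.
N/7 = 72; 72 ≡ 2 (mod 7); 2·4 ≡ 1, so inverse 4.
x ≡ 3·63·7 + 8·56·5 + 0·72·4 = 3563.
3563 mod 504 = 35.

35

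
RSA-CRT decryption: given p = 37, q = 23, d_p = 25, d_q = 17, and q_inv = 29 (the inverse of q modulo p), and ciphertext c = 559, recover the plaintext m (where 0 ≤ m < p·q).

m₁ = c^(d_p) mod p: c ≡ 4 (mod 37), and 4^25 mod 37 = 30.
m₂ = c^(d_q) mod q: c ≡ 7 (mod 23), and 7^17 mod 23 = 19.
h = q_inv·(m₁ − m₂) mod p = 29·(30 − 19) mod 37 = 23.
m = m₂ + h·q = 19 + 23·23 = 548.

548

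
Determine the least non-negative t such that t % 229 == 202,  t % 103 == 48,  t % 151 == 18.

1145202

From t ≡ 202 (mod 229) write t = 202 + 229s. Substituting into t ≡ 48 (mod 103) gives 229s ≡ 52 (mod 103), and since 23⁻¹ ≡ 9 (mod 103), s ≡ 56. Hence t ≡ 202 + 229·56 = 13026 (mod 23587).
From t ≡ 13026 (mod 23587) write t = 13026 + 23587s. Substituting into t ≡ 18 (mod 151) gives 23587s ≡ 129 (mod 151), and since 31⁻¹ ≡ 39 (mod 151), s ≡ 48. Hence t ≡ 13026 + 23587·48 = 1145202 (mod 3561637).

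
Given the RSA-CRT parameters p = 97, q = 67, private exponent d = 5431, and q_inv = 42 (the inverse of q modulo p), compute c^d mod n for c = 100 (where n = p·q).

2381

d_p = d mod (p−1) = 5431 mod 96 = 55; d_q = d mod (q−1) = 19.
m₁ = c^(d_p) mod p: c ≡ 3 (mod 97), and 3^55 mod 97 = 53.
m₂ = c^(d_q) mod q: c ≡ 33 (mod 67), and 33^19 mod 67 = 36.
h = q_inv·(m₁ − m₂) mod p = 42·(53 − 36) mod 97 = 35.
m = m₂ + h·q = 36 + 35·67 = 2381.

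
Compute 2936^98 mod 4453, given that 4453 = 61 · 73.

1200

Mod 61: 2936 ≡ 8; by Fermat, exponent reduces to 98 mod 60 = 38; 8^38 ≡ 41 (mod 61).
Mod 73: 2936 ≡ 16; by Fermat, exponent reduces to 98 mod 72 = 26; 16^26 ≡ 32 (mod 73).
Combine by CRT: x ≡ 41 (mod 61), x ≡ 32 (mod 73) ⇒ x ≡ 1200 (mod 4453).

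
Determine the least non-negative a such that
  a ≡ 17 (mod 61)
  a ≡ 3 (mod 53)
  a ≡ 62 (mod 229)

The moduli are pairwise coprime; N = 61·53·229 = 740357.
N/61 = 12137; 12137 ≡ 59 (mod 61); 59·30 ≡ 1, so inverse 30.
N/53 = 13969; 13969 ≡ 30 (mod 53); 30·23 ≡ 1, so inverse 23.
N/229 = 3233; 3233 ≡ 27 (mod 229); 27·17 ≡ 1, so inverse 17.
a ≡ 17·12137·30 + 3·13969·23 + 62·3233·17 = 10561313.
10561313 mod 740357 = 196315.

196315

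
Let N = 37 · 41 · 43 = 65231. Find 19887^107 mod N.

19275

Mod 37: 19887 ≡ 18; by Fermat, exponent reduces to 107 mod 36 = 35; 18^35 ≡ 35 (mod 37).
Mod 41: 19887 ≡ 2; by Fermat, exponent reduces to 107 mod 40 = 27; 2^27 ≡ 5 (mod 41).
Mod 43: 19887 ≡ 21; by Fermat, exponent reduces to 107 mod 42 = 23; 21^23 ≡ 11 (mod 43).
Combine by CRT: x ≡ 35 (mod 37), x ≡ 5 (mod 41), x ≡ 11 (mod 43) ⇒ x ≡ 19275 (mod 65231).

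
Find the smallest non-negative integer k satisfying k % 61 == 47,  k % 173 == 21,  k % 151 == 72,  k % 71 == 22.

107203277

The moduli are pairwise coprime; N = 61·173·151·71 = 113138713.
N/61 = 1854733; 1854733 ≡ 28 (mod 61); 28·24 ≡ 1, so inverse 24.
N/173 = 653981; 653981 ≡ 41 (mod 173); 41·38 ≡ 1, so inverse 38.
N/151 = 749263; 749263 ≡ 1 (mod 151), inverse 1.
N/71 = 1593503; 1593503 ≡ 50 (mod 71); 50·27 ≡ 1, so inverse 27.
k ≡ 47·1854733·24 + 21·653981·38 + 72·749263·1 + 22·1593503·27 = 3614503380.
3614503380 mod 113138713 = 107203277.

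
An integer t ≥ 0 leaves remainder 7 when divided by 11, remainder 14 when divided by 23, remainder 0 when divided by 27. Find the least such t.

From t ≡ 7 (mod 11) write t = 7 + 11s. Substituting into t ≡ 14 (mod 23) gives 11s ≡ 7 (mod 23), and since 11⁻¹ ≡ 21 (mod 23), s ≡ 9. Hence t ≡ 7 + 11·9 = 106 (mod 253).
From t ≡ 106 (mod 253) write t = 106 + 253s. Substituting into t ≡ 0 (mod 27) gives 253s ≡ 2 (mod 27), and since 10⁻¹ ≡ 19 (mod 27), s ≡ 11. Hence t ≡ 106 + 253·11 = 2889 (mod 6831).

2889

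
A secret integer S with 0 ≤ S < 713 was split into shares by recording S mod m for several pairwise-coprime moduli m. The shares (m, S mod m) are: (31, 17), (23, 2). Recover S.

From S ≡ 17 (mod 31) write S = 17 + 31t. Substituting into S ≡ 2 (mod 23) gives 31t ≡ 8 (mod 23), and since 8⁻¹ ≡ 3 (mod 23), t ≡ 1. Hence S ≡ 17 + 31·1 = 48 (mod 713).

48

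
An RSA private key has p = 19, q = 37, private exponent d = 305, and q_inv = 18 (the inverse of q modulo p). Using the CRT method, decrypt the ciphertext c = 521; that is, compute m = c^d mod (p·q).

d_p = d mod (p−1) = 305 mod 18 = 17; d_q = d mod (q−1) = 17.
m₁ = c^(d_p) mod p: c ≡ 8 (mod 19), and 8^17 mod 19 = 12.
m₂ = c^(d_q) mod q: c ≡ 3 (mod 37), and 3^17 mod 37 = 25.
h = q_inv·(m₁ − m₂) mod p = 18·(12 − 25) mod 19 = 13.
m = m₂ + h·q = 25 + 13·37 = 506.

506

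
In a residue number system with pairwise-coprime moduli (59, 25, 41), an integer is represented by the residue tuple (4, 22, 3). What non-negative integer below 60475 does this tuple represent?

From x ≡ 4 (mod 59) write x = 4 + 59t. Substituting into x ≡ 22 (mod 25) gives 59t ≡ 18 (mod 25), and since 9⁻¹ ≡ 14 (mod 25), t ≡ 2. Hence x ≡ 4 + 59·2 = 122 (mod 1475).
From x ≡ 122 (mod 1475) write x = 122 + 1475t. Substituting into x ≡ 3 (mod 41) gives 1475t ≡ 4 (mod 41), and since 40⁻¹ ≡ 40 (mod 41), t ≡ 37. Hence x ≡ 122 + 1475·37 = 54697 (mod 60475).

54697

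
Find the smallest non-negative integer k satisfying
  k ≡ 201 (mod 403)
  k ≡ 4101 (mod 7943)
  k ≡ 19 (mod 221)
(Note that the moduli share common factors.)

Combine the congruences pairwise.
gcd(403, 7943) = 13 and 13 | (4101 − 201), so the pair is consistent; merging gives k ≡ 186790 (mod 246233), where 246233 = lcm(403, 7943).
gcd(246233, 221) = 13 and 13 | (19 − 186790), so the pair is consistent; merging gives k ≡ 1417955 (mod 4185961), where 4185961 = lcm(246233, 221).
The solution is unique modulo lcm(403, 7943, 221) = 4185961.

1417955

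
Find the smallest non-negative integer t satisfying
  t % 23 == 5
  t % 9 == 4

From t ≡ 5 (mod 23) write t = 5 + 23s. Substituting into t ≡ 4 (mod 9) gives 23s ≡ 8 (mod 9), and since 5⁻¹ ≡ 2 (mod 9), s ≡ 7. Hence t ≡ 5 + 23·7 = 166 (mod 207).

166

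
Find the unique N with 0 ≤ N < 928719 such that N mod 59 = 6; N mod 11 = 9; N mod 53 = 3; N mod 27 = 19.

From N ≡ 6 (mod 59) write N = 6 + 59t. Substituting into N ≡ 9 (mod 11) gives 59t ≡ 3 (mod 11), and since 4⁻¹ ≡ 3 (mod 11), t ≡ 9. Hence N ≡ 6 + 59·9 = 537 (mod 649).
From N ≡ 537 (mod 649) write N = 537 + 649t. Substituting into N ≡ 3 (mod 53) gives 649t ≡ 49 (mod 53), and since 13⁻¹ ≡ 49 (mod 53), t ≡ 16. Hence N ≡ 537 + 649·16 = 10921 (mod 34397).
From N ≡ 10921 (mod 34397) write N = 10921 + 34397t. Substituting into N ≡ 19 (mod 27) gives 34397t ≡ 6 (mod 27), and since 26⁻¹ ≡ 26 (mod 27), t ≡ 21. Hence N ≡ 10921 + 34397·21 = 733258 (mod 928719).

733258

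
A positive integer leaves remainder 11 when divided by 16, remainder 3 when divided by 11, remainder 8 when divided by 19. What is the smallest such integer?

1851

The moduli are pairwise coprime; N = 16·11·19 = 3344.
N/16 = 209; 209 ≡ 1 (mod 16), inverse 1.
N/11 = 304; 304 ≡ 7 (mod 11); 7·8 ≡ 1, so inverse 8.
N/19 = 176; 176 ≡ 5 (mod 19); 5·4 ≡ 1, so inverse 4.
t ≡ 11·209·1 + 3·304·8 + 8·176·4 = 15227.
15227 mod 3344 = 1851.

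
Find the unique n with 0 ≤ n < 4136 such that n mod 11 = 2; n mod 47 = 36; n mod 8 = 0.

From n ≡ 2 (mod 11) write n = 2 + 11t. Substituting into n ≡ 36 (mod 47) gives 11t ≡ 34 (mod 47), and since 11⁻¹ ≡ 30 (mod 47), t ≡ 33. Hence n ≡ 2 + 11·33 = 365 (mod 517).
From n ≡ 365 (mod 517) write n = 365 + 517t. Substituting into n ≡ 0 (mod 8) gives 517t ≡ 3 (mod 8), and since 5⁻¹ ≡ 5 (mod 8), t ≡ 7. Hence n ≡ 365 + 517·7 = 3984 (mod 4136).

3984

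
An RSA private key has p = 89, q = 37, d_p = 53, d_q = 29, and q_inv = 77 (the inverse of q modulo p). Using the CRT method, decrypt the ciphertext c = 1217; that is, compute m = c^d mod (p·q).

m₁ = c^(d_p) mod p: c ≡ 60 (mod 89), and 60^53 mod 89 = 27.
m₂ = c^(d_q) mod q: c ≡ 33 (mod 37), and 33^29 mod 37 = 16.
h = q_inv·(m₁ − m₂) mod p = 77·(27 − 16) mod 89 = 46.
m = m₂ + h·q = 16 + 46·37 = 1718.

1718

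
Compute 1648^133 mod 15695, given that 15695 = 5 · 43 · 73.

14613

Mod 5: 1648 ≡ 3; by Fermat, exponent reduces to 133 mod 4 = 1; 3^1 ≡ 3 (mod 5).
Mod 43: 1648 ≡ 14; by Fermat, exponent reduces to 133 mod 42 = 7; 14^7 ≡ 36 (mod 43).
Mod 73: 1648 ≡ 42; by Fermat, exponent reduces to 133 mod 72 = 61; 42^61 ≡ 13 (mod 73).
Combine by CRT: x ≡ 3 (mod 5), x ≡ 36 (mod 43), x ≡ 13 (mod 73) ⇒ x ≡ 14613 (mod 15695).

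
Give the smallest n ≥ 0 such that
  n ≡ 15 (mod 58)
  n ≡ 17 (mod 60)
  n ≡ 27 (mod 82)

22577

Combine the congruences pairwise.
gcd(58, 60) = 2 and 2 | (17 − 15), so the pair is consistent; merging gives n ≡ 1697 (mod 1740), where 1740 = lcm(58, 60).
gcd(1740, 82) = 2 and 2 | (27 − 1697), so the pair is consistent; merging gives n ≡ 22577 (mod 71340), where 71340 = lcm(1740, 82).
The solution is unique modulo lcm(58, 60, 82) = 71340.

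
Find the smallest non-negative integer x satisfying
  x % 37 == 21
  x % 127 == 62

From x ≡ 21 (mod 37) write x = 21 + 37t. Substituting into x ≡ 62 (mod 127) gives 37t ≡ 41 (mod 127), and since 37⁻¹ ≡ 103 (mod 127), t ≡ 32. Hence x ≡ 21 + 37·32 = 1205 (mod 4699).

1205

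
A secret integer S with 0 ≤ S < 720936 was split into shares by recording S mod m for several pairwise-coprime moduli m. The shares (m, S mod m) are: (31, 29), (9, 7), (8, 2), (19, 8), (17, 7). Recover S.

The moduli are pairwise coprime; N = 31·9·8·19·17 = 720936.
N/31 = 23256; 23256 ≡ 6 (mod 31); 6·26 ≡ 1, so inverse 26.
N/9 = 80104; 80104 ≡ 4 (mod 9); 4·7 ≡ 1, so inverse 7.
N/8 = 90117; 90117 ≡ 5 (mod 8); 5·5 ≡ 1, so inverse 5.
N/19 = 37944; 37944 ≡ 1 (mod 19), inverse 1.
N/17 = 42408; 42408 ≡ 10 (mod 17); 10·12 ≡ 1, so inverse 12.
S ≡ 29·23256·26 + 7·80104·7 + 2·90117·5 + 8·37944·1 + 7·42408·12 = 26227114.
26227114 mod 720936 = 273418.

273418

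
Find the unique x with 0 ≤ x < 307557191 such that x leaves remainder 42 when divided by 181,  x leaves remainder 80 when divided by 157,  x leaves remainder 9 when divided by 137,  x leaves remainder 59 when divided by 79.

The moduli are pairwise coprime; N = 181·157·137·79 = 307557191.
N/181 = 1699211; 1699211 ≡ 164 (mod 181); 164·149 ≡ 1, so inverse 149.
N/157 = 1958963; 1958963 ≡ 74 (mod 157); 74·87 ≡ 1, so inverse 87.
N/137 = 2244943; 2244943 ≡ 61 (mod 137); 61·9 ≡ 1, so inverse 9.
N/79 = 3893129; 3893129 ≡ 9 (mod 79); 9·44 ≡ 1, so inverse 44.
x ≡ 42·1699211·149 + 80·1958963·87 + 9·2244943·9 + 59·3893129·44 = 34556448185.
34556448185 mod 307557191 = 110042793.

110042793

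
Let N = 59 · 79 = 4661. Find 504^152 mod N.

2601

Mod 59: 504 ≡ 32; by Fermat, exponent reduces to 152 mod 58 = 36; 32^36 ≡ 5 (mod 59).
Mod 79: 504 ≡ 30; by Fermat, exponent reduces to 152 mod 78 = 74; 30^74 ≡ 73 (mod 79).
Combine by CRT: x ≡ 5 (mod 59), x ≡ 73 (mod 79) ⇒ x ≡ 2601 (mod 4661).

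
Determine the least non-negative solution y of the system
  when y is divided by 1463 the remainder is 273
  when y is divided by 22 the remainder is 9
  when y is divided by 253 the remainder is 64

gcd(1463, 22) = 11 and 11 | (9 − 273), so the pair is consistent; merging gives y ≡ 273 (mod 2926), where 2926 = lcm(1463, 22).
gcd(2926, 253) = 11 and 11 | (64 − 273), so the pair is consistent; merging gives y ≡ 52941 (mod 67298), where 67298 = lcm(2926, 253).
The solution is unique modulo lcm(1463, 22, 253) = 67298.

52941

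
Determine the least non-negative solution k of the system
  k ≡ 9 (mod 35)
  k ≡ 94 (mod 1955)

Combine the congruences pairwise.
gcd(35, 1955) = 5 and 5 | (94 − 9), so the pair is consistent; merging gives k ≡ 5959 (mod 13685), where 13685 = lcm(35, 1955).
The solution is unique modulo lcm(35, 1955) = 13685.

5959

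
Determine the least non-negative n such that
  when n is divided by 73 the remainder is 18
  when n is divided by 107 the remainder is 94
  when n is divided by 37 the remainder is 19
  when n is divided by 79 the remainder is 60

From n ≡ 18 (mod 73) write n = 18 + 73t. Substituting into n ≡ 94 (mod 107) gives 73t ≡ 76 (mod 107), and since 73⁻¹ ≡ 22 (mod 107), t ≡ 67. Hence n ≡ 18 + 73·67 = 4909 (mod 7811).
From n ≡ 4909 (mod 7811) write n = 4909 + 7811t. Substituting into n ≡ 19 (mod 37) gives 7811t ≡ 31 (mod 37), and since 4⁻¹ ≡ 28 (mod 37), t ≡ 17. Hence n ≡ 4909 + 7811·17 = 137696 (mod 289007).
From n ≡ 137696 (mod 289007) write n = 137696 + 289007t. Substituting into n ≡ 60 (mod 79) gives 289007t ≡ 61 (mod 79), and since 25⁻¹ ≡ 19 (mod 79), t ≡ 53. Hence n ≡ 137696 + 289007·53 = 15455067 (mod 22831553).

15455067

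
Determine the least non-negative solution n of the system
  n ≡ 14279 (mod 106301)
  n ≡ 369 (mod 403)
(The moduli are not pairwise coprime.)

2140299

gcd(106301, 403) = 13 and 13 | (369 − 14279), so the pair is consistent; merging gives n ≡ 2140299 (mod 3295331), where 3295331 = lcm(106301, 403).
The solution is unique modulo lcm(106301, 403) = 3295331.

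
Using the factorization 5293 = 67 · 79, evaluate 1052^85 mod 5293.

1932

Mod 67: 1052 ≡ 47; by Fermat, exponent reduces to 85 mod 66 = 19; 47^19 ≡ 56 (mod 67).
Mod 79: 1052 ≡ 25; by Fermat, exponent reduces to 85 mod 78 = 7; 25^7 ≡ 36 (mod 79).
Combine by CRT: x ≡ 56 (mod 67), x ≡ 36 (mod 79) ⇒ x ≡ 1932 (mod 5293).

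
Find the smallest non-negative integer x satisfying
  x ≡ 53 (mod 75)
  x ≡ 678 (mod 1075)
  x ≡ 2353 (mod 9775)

gcd(75, 1075) = 25 and 25 | (678 − 53), so the pair is consistent; merging gives x ≡ 2828 (mod 3225), where 3225 = lcm(75, 1075).
gcd(3225, 9775) = 25 and 25 | (2353 − 2828), so the pair is consistent; merging gives x ≡ 364028 (mod 1260975), where 1260975 = lcm(3225, 9775).
The solution is unique modulo lcm(75, 1075, 9775) = 1260975.

364028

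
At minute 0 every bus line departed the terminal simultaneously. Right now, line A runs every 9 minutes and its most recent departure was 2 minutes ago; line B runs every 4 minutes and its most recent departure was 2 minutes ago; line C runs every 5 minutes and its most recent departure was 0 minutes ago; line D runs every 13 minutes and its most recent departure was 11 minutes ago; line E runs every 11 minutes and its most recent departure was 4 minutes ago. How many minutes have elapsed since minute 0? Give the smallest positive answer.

From t ≡ 2 (mod 9) write t = 2 + 9s. Substituting into t ≡ 2 (mod 4) gives 9s ≡ 0 (mod 4), and since 1⁻¹ ≡ 1 (mod 4), s ≡ 0. Hence t ≡ 2 + 9·0 = 2 (mod 36).
From t ≡ 2 (mod 36) write t = 2 + 36s. Substituting into t ≡ 0 (mod 5) gives 36s ≡ 3 (mod 5), and since 1⁻¹ ≡ 1 (mod 5), s ≡ 3. Hence t ≡ 2 + 36·3 = 110 (mod 180).
From t ≡ 110 (mod 180) write t = 110 + 180s. Substituting into t ≡ 11 (mod 13) gives 180s ≡ 5 (mod 13), and since 11⁻¹ ≡ 6 (mod 13), s ≡ 4. Hence t ≡ 110 + 180·4 = 830 (mod 2340).
From t ≡ 830 (mod 2340) write t = 830 + 2340s. Substituting into t ≡ 4 (mod 11) gives 2340s ≡ 10 (mod 11), and since 8⁻¹ ≡ 7 (mod 11), s ≡ 4. Hence t ≡ 830 + 2340·4 = 10190 (mod 25740).

10190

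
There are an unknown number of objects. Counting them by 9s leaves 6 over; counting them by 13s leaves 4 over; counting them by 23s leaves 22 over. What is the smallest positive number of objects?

From N ≡ 6 (mod 9) write N = 6 + 9t. Substituting into N ≡ 4 (mod 13) gives 9t ≡ 11 (mod 13), and since 9⁻¹ ≡ 3 (mod 13), t ≡ 7. Hence N ≡ 6 + 9·7 = 69 (mod 117).
From N ≡ 69 (mod 117) write N = 69 + 117t. Substituting into N ≡ 22 (mod 23) gives 117t ≡ 22 (mod 23), and since 2⁻¹ ≡ 12 (mod 23), t ≡ 11. Hence N ≡ 69 + 117·11 = 1356 (mod 2691).

1356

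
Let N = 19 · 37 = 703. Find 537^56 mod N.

120

Mod 19: 537 ≡ 5; by Fermat, exponent reduces to 56 mod 18 = 2; 5^2 ≡ 6 (mod 19).
Mod 37: 537 ≡ 19; by Fermat, exponent reduces to 56 mod 36 = 20; 19^20 ≡ 9 (mod 37).
Combine by CRT: x ≡ 6 (mod 19), x ≡ 9 (mod 37) ⇒ x ≡ 120 (mod 703).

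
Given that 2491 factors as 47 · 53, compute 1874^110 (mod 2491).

855

Mod 47: 1874 ≡ 41; by Fermat, exponent reduces to 110 mod 46 = 18; 41^18 ≡ 9 (mod 47).
Mod 53: 1874 ≡ 19; by Fermat, exponent reduces to 110 mod 52 = 6; 19^6 ≡ 7 (mod 53).
Combine by CRT: x ≡ 9 (mod 47), x ≡ 7 (mod 53) ⇒ x ≡ 855 (mod 2491).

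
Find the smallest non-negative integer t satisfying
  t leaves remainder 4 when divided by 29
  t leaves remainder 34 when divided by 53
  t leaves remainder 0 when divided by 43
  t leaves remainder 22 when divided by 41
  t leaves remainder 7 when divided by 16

28931303

From t ≡ 4 (mod 29) write t = 4 + 29s. Substituting into t ≡ 34 (mod 53) gives 29s ≡ 30 (mod 53), and since 29⁻¹ ≡ 11 (mod 53), s ≡ 12. Hence t ≡ 4 + 29·12 = 352 (mod 1537).
From t ≡ 352 (mod 1537) write t = 352 + 1537s. Substituting into t ≡ 0 (mod 43) gives 1537s ≡ 35 (mod 43), and since 32⁻¹ ≡ 39 (mod 43), s ≡ 32. Hence t ≡ 352 + 1537·32 = 49536 (mod 66091).
From t ≡ 49536 (mod 66091) write t = 49536 + 66091s. Substituting into t ≡ 22 (mod 41) gives 66091s ≡ 14 (mod 41), and since 40⁻¹ ≡ 40 (mod 41), s ≡ 27. Hence t ≡ 49536 + 66091·27 = 1833993 (mod 2709731).
From t ≡ 1833993 (mod 2709731) write t = 1833993 + 2709731s. Substituting into t ≡ 7 (mod 16) gives 2709731s ≡ 14 (mod 16), and since 3⁻¹ ≡ 11 (mod 16), s ≡ 10. Hence t ≡ 1833993 + 2709731·10 = 28931303 (mod 43355696).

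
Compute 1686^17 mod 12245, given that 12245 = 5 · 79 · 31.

Mod 5: 1686 ≡ 1; by Fermat, exponent reduces to 17 mod 4 = 1; 1^1 ≡ 1 (mod 5).
Mod 79: 1686 ≡ 27; 27^17 ≡ 71 (mod 79).
Mod 31: 1686 ≡ 12; 12^17 ≡ 11 (mod 31).
Combine by CRT: x ≡ 1 (mod 5), x ≡ 71 (mod 79), x ≡ 11 (mod 31) ⇒ x ≡ 9156 (mod 12245).

9156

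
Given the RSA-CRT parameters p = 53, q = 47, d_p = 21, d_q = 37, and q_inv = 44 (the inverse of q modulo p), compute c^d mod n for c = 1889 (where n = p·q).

m₁ = c^(d_p) mod p: c ≡ 34 (mod 53), and 34^21 mod 53 = 33.
m₂ = c^(d_q) mod q: c ≡ 9 (mod 47), and 9^37 mod 47 = 8.
h = q_inv·(m₁ − m₂) mod p = 44·(33 − 8) mod 53 = 40.
m = m₂ + h·q = 8 + 40·47 = 1888.

1888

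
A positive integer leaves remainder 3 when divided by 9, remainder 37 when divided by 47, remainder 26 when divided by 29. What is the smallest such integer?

84

Combine the congruences pairwise.
From x ≡ 3 (mod 9) write x = 3 + 9t. Substituting into x ≡ 37 (mod 47) gives 9t ≡ 34 (mod 47), and since 9⁻¹ ≡ 21 (mod 47), t ≡ 9. Hence x ≡ 3 + 9·9 = 84 (mod 423).
From x ≡ 84 (mod 423) write x = 84 + 423t. Substituting into x ≡ 26 (mod 29) gives 423t ≡ 0 (mod 29), and since 17⁻¹ ≡ 12 (mod 29), t ≡ 0. Hence x ≡ 84 + 423·0 = 84 (mod 12267).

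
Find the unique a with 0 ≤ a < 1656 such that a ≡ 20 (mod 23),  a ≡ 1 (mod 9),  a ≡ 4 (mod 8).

388

The moduli are pairwise coprime; N = 23·9·8 = 1656.
N/23 = 72; 72 ≡ 3 (mod 23); 3·8 ≡ 1, so inverse 8.
N/9 = 184; 184 ≡ 4 (mod 9); 4·7 ≡ 1, so inverse 7.
N/8 = 207; 207 ≡ 7 (mod 8); 7·7 ≡ 1, so inverse 7.
a ≡ 20·72·8 + 1·184·7 + 4·207·7 = 18604.
18604 mod 1656 = 388.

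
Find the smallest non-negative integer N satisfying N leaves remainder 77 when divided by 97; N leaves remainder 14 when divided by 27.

From N ≡ 77 (mod 97) write N = 77 + 97t. Substituting into N ≡ 14 (mod 27) gives 97t ≡ 18 (mod 27), and since 16⁻¹ ≡ 22 (mod 27), t ≡ 18. Hence N ≡ 77 + 97·18 = 1823 (mod 2619).

1823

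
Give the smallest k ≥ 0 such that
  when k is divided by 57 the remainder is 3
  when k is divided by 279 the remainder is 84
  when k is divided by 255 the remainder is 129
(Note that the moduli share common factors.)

gcd(57, 279) = 3 and 3 | (84 − 3), so the pair is consistent; merging gives k ≡ 1200 (mod 5301), where 5301 = lcm(57, 279).
gcd(5301, 255) = 3 and 3 | (129 − 1200), so the pair is consistent; merging gives k ≡ 181434 (mod 450585), where 450585 = lcm(5301, 255).
The solution is unique modulo lcm(57, 279, 255) = 450585.

181434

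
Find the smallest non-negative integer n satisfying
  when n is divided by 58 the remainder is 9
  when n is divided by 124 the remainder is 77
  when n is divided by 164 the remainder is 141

Combine the congruences pairwise.
gcd(58, 124) = 2 and 2 | (77 − 9), so the pair is consistent; merging gives n ≡ 821 (mod 3596), where 3596 = lcm(58, 124).
gcd(3596, 164) = 4 and 4 | (141 − 821), so the pair is consistent; merging gives n ≡ 8013 (mod 147436), where 147436 = lcm(3596, 164).
The solution is unique modulo lcm(58, 124, 164) = 147436.

8013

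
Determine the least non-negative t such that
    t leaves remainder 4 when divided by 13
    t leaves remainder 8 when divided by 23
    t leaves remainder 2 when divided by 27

5321

From t ≡ 4 (mod 13) write t = 4 + 13s. Substituting into t ≡ 8 (mod 23) gives 13s ≡ 4 (mod 23), and since 13⁻¹ ≡ 16 (mod 23), s ≡ 18. Hence t ≡ 4 + 13·18 = 238 (mod 299).
From t ≡ 238 (mod 299) write t = 238 + 299s. Substituting into t ≡ 2 (mod 27) gives 299s ≡ 7 (mod 27), and since 2⁻¹ ≡ 14 (mod 27), s ≡ 17. Hence t ≡ 238 + 299·17 = 5321 (mod 8073).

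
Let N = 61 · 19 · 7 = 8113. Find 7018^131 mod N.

Mod 61: 7018 ≡ 3; by Fermat, exponent reduces to 131 mod 60 = 11; 3^11 ≡ 3 (mod 61).
Mod 19: 7018 ≡ 7; by Fermat, exponent reduces to 131 mod 18 = 5; 7^5 ≡ 11 (mod 19).
Mod 7: 7018 ≡ 4; by Fermat, exponent reduces to 131 mod 6 = 5; 4^5 ≡ 2 (mod 7).
Combine by CRT: x ≡ 3 (mod 61), x ≡ 11 (mod 19), x ≡ 2 (mod 7) ⇒ x ≡ 7079 (mod 8113).

7079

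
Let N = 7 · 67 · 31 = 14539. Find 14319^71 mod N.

11209

Mod 7: 14319 ≡ 4; by Fermat, exponent reduces to 71 mod 6 = 5; 4^5 ≡ 2 (mod 7).
Mod 67: 14319 ≡ 48; by Fermat, exponent reduces to 71 mod 66 = 5; 48^5 ≡ 20 (mod 67).
Mod 31: 14319 ≡ 28; by Fermat, exponent reduces to 71 mod 30 = 11; 28^11 ≡ 18 (mod 31).
Combine by CRT: x ≡ 2 (mod 7), x ≡ 20 (mod 67), x ≡ 18 (mod 31) ⇒ x ≡ 11209 (mod 14539).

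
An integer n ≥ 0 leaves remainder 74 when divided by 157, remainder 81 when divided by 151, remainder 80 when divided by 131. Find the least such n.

920879

The moduli are pairwise coprime; M = 157·151·131 = 3105617.
M/157 = 19781; 19781 ≡ 156 (mod 157); 156·156 ≡ 1, so inverse 156.
M/151 = 20567; 20567 ≡ 31 (mod 151); 31·39 ≡ 1, so inverse 39.
M/131 = 23707; 23707 ≡ 127 (mod 131); 127·98 ≡ 1, so inverse 98.
n ≡ 74·19781·156 + 81·20567·39 + 80·23707·98 = 479185897.
479185897 mod 3105617 = 920879.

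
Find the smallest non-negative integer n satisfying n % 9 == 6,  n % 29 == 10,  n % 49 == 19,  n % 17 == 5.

The moduli are pairwise coprime; M = 9·29·49·17 = 217413.
M/9 = 24157; 24157 ≡ 1 (mod 9), inverse 1.
M/29 = 7497; 7497 ≡ 15 (mod 29); 15·2 ≡ 1, so inverse 2.
M/49 = 4437; 4437 ≡ 27 (mod 49); 27·20 ≡ 1, so inverse 20.
M/17 = 12789; 12789 ≡ 5 (mod 17); 5·7 ≡ 1, so inverse 7.
n ≡ 6·24157·1 + 10·7497·2 + 19·4437·20 + 5·12789·7 = 2428557.
2428557 mod 217413 = 37014.

37014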